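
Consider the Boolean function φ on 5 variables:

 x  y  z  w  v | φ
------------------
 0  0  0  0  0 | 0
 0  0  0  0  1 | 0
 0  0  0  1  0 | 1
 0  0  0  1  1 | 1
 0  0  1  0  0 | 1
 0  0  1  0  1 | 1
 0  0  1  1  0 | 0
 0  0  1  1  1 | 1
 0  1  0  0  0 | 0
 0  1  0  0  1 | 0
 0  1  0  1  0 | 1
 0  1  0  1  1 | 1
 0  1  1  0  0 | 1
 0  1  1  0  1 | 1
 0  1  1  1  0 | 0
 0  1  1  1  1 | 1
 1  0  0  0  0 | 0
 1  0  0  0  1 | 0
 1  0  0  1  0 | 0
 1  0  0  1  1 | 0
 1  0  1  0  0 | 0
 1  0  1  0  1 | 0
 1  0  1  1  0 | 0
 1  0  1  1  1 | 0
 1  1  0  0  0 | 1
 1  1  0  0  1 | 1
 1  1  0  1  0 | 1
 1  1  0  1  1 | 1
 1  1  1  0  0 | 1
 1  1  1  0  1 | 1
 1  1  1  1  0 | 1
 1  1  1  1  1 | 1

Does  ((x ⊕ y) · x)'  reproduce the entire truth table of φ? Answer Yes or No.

Evaluate ((x ⊕ y) · x)' on each row and compare to φ:
  x=0, y=0, z=0, w=0, v=0: formula gives 1, but φ = 0 ✗
A single disagreement suffices: at (0,0,0,0,0) they differ, so the formula does not compute φ.

No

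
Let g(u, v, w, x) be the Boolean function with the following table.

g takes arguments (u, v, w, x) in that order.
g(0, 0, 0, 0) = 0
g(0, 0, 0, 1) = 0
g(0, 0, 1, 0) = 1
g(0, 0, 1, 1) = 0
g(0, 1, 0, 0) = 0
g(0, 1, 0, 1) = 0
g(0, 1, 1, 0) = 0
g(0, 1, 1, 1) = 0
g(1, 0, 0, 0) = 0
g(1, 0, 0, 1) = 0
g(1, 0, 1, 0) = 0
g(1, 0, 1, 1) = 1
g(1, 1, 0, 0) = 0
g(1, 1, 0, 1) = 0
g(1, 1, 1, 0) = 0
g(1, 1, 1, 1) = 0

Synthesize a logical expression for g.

g(u, v, w, x) = (((¬u ∧ ¬v) ∧ w) ∧ ¬x) ∨ (((u ∧ ¬v) ∧ w) ∧ x)

g=1 on 2 inputs: (0,0,1,0), (1,0,1,1). Reading each as a conjunction of literals (¬u·¬v·w·¬x, u·¬v·w·x) and taking the OR gives the canonical DNF.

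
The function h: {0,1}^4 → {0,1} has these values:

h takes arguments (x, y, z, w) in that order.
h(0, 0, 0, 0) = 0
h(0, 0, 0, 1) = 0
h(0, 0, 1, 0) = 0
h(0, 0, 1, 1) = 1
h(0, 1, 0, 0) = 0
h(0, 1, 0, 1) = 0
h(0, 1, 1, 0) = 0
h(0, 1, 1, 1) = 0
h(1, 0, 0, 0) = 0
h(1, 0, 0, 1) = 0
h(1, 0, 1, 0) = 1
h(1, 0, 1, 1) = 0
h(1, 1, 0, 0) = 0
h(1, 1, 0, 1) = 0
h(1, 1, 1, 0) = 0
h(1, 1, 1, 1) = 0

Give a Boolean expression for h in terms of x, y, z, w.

h(x, y, z, w) = (((not x and not y) and z) and w) or (((x and not y) and z) and not w)

Collect the rows where h=1 — (0,0,1,1), (1,0,1,0) — and write one minterm per row: ¬x·¬y·z·w, x·¬y·z·¬w. Their union (logical OR) reproduces the table exactly.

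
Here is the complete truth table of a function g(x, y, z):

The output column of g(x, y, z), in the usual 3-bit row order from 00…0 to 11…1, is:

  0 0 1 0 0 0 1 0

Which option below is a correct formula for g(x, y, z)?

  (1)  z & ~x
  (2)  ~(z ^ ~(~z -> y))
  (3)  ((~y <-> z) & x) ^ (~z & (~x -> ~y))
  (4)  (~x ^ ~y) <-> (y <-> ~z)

(1) disagrees with g on (0,0,1) (formula → 1, table → 0); rule it out.
(3) disagrees with g on (0,0,0) (formula → 1, table → 0); rule it out.
(4) disagrees with g on (0,0,0) (formula → 1, table → 0); rule it out.
That leaves (2). Evaluating it on every row reproduces the table of g exactly.

2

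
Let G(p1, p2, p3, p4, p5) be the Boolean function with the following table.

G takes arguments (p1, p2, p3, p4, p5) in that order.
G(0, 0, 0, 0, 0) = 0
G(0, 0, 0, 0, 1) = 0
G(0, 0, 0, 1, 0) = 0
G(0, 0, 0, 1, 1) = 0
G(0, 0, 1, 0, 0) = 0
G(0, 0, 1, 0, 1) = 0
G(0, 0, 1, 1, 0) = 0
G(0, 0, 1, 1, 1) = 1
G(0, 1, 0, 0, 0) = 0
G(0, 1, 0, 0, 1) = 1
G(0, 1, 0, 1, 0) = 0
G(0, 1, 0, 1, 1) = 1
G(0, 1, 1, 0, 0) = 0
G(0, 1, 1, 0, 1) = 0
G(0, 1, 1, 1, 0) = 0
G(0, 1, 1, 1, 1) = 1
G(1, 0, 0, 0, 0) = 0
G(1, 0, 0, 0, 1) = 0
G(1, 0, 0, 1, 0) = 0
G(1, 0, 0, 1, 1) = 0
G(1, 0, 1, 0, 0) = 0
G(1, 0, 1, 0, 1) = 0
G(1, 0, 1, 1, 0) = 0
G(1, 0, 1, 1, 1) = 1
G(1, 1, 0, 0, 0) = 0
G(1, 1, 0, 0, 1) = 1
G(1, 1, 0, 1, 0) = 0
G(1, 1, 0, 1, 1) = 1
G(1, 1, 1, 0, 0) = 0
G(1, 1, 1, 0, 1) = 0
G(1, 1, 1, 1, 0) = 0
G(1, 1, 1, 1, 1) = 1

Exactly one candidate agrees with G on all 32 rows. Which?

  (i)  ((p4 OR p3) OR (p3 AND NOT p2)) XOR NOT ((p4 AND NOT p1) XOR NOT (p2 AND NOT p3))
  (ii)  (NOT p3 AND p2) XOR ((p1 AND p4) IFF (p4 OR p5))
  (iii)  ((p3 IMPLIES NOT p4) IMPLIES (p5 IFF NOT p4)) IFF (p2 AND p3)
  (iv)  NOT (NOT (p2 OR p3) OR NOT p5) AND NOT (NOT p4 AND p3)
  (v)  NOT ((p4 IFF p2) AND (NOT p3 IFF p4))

iv

(i) disagrees with G on (0,0,1,0,0) (formula → 1, table → 0); rule it out.
(ii) disagrees with G on (0,0,0,0,0) (formula → 1, table → 0); rule it out.
(iii) disagrees with G on (0,0,0,0,0) (formula → 1, table → 0); rule it out.
(v) disagrees with G on (0,0,0,0,0) (formula → 1, table → 0); rule it out.
That leaves (iv). Evaluating it on every row reproduces the table of G exactly.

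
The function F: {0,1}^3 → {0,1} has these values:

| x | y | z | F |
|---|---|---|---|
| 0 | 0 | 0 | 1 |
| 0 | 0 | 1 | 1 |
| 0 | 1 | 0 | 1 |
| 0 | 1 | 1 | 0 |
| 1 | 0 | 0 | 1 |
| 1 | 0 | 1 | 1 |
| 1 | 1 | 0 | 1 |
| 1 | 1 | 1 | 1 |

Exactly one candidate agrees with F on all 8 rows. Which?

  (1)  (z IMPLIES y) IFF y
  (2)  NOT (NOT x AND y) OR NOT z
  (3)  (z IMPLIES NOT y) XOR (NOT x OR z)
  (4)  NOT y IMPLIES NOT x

(1): at (0,0,0) it gives 0, but F = 1 — eliminated.
(3): at (0,0,0) it gives 0, but F = 1 — eliminated.
(4): at (0,1,1) it gives 1, but F = 0 — eliminated.
Only (2) survives; checking it on all 8 rows confirms it matches F.

2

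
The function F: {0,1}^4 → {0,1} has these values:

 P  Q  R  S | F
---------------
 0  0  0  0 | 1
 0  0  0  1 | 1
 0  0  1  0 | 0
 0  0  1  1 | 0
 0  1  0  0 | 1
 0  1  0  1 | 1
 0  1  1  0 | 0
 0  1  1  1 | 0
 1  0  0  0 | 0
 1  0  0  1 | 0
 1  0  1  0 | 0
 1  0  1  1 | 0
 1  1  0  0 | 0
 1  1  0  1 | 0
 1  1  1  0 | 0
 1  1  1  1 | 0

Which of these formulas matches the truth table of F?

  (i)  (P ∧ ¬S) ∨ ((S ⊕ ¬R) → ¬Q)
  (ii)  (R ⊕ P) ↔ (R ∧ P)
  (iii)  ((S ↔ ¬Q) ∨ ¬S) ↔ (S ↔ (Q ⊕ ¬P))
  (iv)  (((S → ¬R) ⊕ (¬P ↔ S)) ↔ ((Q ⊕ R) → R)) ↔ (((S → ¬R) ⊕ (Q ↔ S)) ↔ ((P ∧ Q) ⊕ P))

ii

(i) disagrees with F on (0,0,1,0) (formula → 1, table → 0); rule it out.
(iii) disagrees with F on (0,0,0,0) (formula → 0, table → 1); rule it out.
(iv) disagrees with F on (0,0,1,0) (formula → 1, table → 0); rule it out.
(ii) is the remaining candidate, and it agrees with F on all 16 inputs.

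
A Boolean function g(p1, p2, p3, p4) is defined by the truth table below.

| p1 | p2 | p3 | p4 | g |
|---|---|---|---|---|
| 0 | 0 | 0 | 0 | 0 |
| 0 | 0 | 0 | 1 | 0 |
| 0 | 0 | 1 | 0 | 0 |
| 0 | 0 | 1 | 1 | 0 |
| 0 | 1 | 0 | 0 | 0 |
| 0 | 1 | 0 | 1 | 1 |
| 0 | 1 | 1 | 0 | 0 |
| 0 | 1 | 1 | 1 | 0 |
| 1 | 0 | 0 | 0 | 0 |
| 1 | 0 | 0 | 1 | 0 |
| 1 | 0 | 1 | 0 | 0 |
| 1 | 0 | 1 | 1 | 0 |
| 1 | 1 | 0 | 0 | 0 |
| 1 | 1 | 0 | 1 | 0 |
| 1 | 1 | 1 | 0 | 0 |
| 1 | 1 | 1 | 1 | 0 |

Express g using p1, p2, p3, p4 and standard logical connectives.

Only row (0,1,0,1) gives 1. That row's minterm ¬p1·p2·¬p3·p4 is g directly.

g(p1, p2, p3, p4) = ((¬p1 ∧ p2) ∧ ¬p3) ∧ p4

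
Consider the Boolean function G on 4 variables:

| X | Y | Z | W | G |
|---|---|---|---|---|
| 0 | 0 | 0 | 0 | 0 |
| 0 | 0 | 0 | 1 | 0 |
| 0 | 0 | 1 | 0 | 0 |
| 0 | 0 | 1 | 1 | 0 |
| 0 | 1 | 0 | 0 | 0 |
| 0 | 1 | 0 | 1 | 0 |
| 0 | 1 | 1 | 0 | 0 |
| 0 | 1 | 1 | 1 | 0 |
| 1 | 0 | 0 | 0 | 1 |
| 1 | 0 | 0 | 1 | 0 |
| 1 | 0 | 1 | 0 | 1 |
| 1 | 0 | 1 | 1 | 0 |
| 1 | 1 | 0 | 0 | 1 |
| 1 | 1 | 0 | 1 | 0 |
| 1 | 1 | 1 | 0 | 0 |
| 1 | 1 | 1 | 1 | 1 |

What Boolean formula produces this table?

Collect the rows where G=1 — (1,0,0,0), (1,0,1,0), (1,1,0,0), (1,1,1,1) — and write one minterm per row: X·¬Y·¬Z·¬W, X·¬Y·Z·¬W, X·Y·¬Z·¬W, X·Y·Z·W. Their union (logical OR) reproduces the table exactly.

G(X, Y, Z, W) = (((((X AND NOT Y) AND NOT Z) AND NOT W) OR (((X AND NOT Y) AND Z) AND NOT W)) OR (((X AND Y) AND NOT Z) AND NOT W)) OR (((X AND Y) AND Z) AND W)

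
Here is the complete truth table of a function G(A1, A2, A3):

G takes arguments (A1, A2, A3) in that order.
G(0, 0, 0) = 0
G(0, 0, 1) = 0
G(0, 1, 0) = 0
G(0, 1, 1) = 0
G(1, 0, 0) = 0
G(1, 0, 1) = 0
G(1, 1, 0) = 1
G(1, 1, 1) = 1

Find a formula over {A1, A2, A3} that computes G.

G(A1, A2, A3) = ((A1 · A2) · A3') + ((A1 · A2) · A3)

The 1-rows are (1,1,0), (1,1,1). Each contributes one minterm — A1·A2·¬A3; A1·A2·A3 — and their disjunction is a sum-of-products form of G.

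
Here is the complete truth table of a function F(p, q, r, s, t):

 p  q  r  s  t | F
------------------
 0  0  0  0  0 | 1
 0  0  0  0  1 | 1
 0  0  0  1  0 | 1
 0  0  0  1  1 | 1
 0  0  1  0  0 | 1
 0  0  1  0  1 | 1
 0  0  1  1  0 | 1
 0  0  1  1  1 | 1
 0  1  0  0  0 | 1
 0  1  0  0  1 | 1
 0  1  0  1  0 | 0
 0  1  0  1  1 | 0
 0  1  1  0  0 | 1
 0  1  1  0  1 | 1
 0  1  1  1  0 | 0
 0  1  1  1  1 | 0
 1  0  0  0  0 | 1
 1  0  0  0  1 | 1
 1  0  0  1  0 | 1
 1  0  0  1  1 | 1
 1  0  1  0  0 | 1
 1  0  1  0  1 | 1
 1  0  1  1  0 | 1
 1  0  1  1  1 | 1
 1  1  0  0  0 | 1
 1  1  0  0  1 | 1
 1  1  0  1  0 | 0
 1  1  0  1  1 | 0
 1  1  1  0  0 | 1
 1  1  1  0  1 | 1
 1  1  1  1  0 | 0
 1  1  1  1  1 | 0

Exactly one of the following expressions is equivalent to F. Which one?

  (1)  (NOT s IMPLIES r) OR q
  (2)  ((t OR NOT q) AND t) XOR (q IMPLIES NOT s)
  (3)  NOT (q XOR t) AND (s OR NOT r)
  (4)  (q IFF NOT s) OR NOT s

(1) disagrees with F on (0,0,0,0,0) (formula → 0, table → 1); rule it out.
(2) disagrees with F on (0,0,0,0,1) (formula → 0, table → 1); rule it out.
(3) disagrees with F on (0,0,0,0,1) (formula → 0, table → 1); rule it out.
That leaves (4). Evaluating it on every row reproduces the table of F exactly.

4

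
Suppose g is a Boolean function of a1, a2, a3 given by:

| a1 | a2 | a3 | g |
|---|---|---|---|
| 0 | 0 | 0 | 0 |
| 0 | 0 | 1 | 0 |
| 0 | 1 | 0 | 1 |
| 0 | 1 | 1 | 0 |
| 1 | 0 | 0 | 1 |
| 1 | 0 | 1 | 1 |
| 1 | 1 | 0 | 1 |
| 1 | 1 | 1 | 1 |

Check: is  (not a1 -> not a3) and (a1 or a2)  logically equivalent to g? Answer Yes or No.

Check the formula against g row by row:
  a1=0, a2=0, a3=0: formula gives 0, g = 0 ✓
  a1=0, a2=0, a3=1: formula gives 0, g = 0 ✓
  a1=0, a2=1, a3=0: formula gives 1, g = 1 ✓
  a1=0, a2=1, a3=1: formula gives 0, g = 0 ✓
  a1=1, a2=0, a3=0: formula gives 1, g = 1 ✓
  … (the remaining 3 rows also agree.)
No disagreement on any input; they are logically equivalent.

Yes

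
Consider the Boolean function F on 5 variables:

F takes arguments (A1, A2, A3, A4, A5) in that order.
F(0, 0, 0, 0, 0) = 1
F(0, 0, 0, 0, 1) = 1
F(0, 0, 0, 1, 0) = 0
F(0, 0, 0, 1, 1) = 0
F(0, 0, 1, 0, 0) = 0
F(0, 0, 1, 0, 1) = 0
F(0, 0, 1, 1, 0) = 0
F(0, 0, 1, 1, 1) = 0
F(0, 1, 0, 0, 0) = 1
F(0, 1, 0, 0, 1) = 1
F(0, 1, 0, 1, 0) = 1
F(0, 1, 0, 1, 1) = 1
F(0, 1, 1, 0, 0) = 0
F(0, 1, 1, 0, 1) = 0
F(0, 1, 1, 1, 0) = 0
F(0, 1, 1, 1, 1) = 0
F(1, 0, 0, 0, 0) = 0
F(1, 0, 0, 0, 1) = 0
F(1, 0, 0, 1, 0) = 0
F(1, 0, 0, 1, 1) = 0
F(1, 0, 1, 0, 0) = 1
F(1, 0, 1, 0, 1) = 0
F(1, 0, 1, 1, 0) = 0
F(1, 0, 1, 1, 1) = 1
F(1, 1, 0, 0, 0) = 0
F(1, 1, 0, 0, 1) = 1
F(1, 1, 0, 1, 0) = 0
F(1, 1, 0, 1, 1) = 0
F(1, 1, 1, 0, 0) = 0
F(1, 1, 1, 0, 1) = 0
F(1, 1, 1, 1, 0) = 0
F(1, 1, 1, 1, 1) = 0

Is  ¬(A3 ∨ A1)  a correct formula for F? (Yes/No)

Check the formula against F row by row:
  A1=0, A2=0, A3=0, A4=0, A5=0: formula gives 1, F = 1 ✓
  A1=0, A2=0, A3=0, A4=0, A5=1: formula gives 1, F = 1 ✓
  A1=0, A2=0, A3=0, A4=1, A5=0: formula gives 1, but F = 0 ✗
Row (0,0,0,1,0) is a counterexample, so the formula is not equivalent to F.

No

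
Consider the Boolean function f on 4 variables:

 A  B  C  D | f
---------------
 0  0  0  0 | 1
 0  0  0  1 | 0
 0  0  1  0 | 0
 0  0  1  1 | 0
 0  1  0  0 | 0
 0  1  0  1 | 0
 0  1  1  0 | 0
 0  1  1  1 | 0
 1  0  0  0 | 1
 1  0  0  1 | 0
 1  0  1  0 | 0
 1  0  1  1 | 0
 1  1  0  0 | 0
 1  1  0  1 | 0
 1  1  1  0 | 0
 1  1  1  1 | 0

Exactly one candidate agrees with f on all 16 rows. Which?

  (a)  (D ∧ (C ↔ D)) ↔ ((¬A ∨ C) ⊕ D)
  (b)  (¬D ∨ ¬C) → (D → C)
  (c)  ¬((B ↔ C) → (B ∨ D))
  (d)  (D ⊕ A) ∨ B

c

(a) disagrees with f on (0,0,0,0) (formula → 0, table → 1); rule it out.
(b) disagrees with f on (0,0,1,0) (formula → 1, table → 0); rule it out.
(d) disagrees with f on (0,0,0,0) (formula → 0, table → 1); rule it out.
That leaves (c). Evaluating it on every row reproduces the table of f exactly.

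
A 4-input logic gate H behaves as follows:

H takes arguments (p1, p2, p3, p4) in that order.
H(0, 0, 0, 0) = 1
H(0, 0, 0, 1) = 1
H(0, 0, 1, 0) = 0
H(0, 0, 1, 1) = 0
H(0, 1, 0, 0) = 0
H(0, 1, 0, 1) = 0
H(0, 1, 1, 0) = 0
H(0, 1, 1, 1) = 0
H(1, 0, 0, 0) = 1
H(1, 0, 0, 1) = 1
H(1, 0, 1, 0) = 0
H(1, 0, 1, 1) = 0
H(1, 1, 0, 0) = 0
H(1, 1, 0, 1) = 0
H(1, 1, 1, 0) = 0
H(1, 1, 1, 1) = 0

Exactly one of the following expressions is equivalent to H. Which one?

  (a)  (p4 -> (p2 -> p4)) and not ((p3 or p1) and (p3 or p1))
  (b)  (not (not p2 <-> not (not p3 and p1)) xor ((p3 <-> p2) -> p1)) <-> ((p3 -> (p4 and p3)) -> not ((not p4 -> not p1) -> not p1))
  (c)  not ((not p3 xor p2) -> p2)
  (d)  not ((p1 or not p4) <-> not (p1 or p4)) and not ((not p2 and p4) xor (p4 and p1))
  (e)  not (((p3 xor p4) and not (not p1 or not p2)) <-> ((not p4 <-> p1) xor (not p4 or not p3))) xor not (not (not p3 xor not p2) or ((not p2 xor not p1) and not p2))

c

(a) disagrees with H on (0,1,0,0) (formula → 1, table → 0); rule it out.
(b) disagrees with H on (0,0,1,0) (formula → 1, table → 0); rule it out.
(d) disagrees with H on (0,0,0,0) (formula → 0, table → 1); rule it out.
(e) disagrees with H on (0,0,0,1) (formula → 0, table → 1); rule it out.
(c) is the remaining candidate, and it agrees with H on all 16 inputs.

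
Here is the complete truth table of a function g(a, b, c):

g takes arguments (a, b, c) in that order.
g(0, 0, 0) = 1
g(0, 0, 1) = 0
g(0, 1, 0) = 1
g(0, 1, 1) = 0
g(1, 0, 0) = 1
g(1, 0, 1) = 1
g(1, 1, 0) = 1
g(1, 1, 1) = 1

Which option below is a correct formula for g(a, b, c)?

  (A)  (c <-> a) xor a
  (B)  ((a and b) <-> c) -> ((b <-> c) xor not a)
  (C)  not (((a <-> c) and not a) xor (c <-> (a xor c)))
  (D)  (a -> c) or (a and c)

(A) disagrees with g on (1,0,1) (formula → 0, table → 1); rule it out.
(B) disagrees with g on (0,0,0) (formula → 0, table → 1); rule it out.
(D) disagrees with g on (0,0,1) (formula → 1, table → 0); rule it out.
(C) is the remaining candidate, and it agrees with g on all 8 inputs.

C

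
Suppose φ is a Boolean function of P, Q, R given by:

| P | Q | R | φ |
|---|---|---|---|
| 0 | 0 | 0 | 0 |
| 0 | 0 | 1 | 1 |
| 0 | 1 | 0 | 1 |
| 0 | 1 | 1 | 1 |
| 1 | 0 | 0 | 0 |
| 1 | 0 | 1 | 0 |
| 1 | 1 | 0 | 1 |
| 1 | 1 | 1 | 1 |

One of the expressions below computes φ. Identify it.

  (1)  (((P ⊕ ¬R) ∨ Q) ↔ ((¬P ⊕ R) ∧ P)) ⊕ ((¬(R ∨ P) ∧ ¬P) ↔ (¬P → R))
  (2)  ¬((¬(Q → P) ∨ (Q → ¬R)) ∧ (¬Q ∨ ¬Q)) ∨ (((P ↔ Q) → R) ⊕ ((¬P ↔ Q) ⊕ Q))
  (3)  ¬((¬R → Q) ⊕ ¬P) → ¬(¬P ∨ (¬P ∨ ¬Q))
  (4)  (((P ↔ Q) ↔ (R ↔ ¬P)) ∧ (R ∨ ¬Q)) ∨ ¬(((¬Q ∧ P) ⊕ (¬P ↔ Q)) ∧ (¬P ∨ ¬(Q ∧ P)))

(1) disagrees with φ on (0,1,0) (formula → 0, table → 1); rule it out.
(3) disagrees with φ on (0,0,0) (formula → 1, table → 0); rule it out.
(4) disagrees with φ on (0,0,0) (formula → 1, table → 0); rule it out.
(2) is the remaining candidate, and it agrees with φ on all 8 inputs.

2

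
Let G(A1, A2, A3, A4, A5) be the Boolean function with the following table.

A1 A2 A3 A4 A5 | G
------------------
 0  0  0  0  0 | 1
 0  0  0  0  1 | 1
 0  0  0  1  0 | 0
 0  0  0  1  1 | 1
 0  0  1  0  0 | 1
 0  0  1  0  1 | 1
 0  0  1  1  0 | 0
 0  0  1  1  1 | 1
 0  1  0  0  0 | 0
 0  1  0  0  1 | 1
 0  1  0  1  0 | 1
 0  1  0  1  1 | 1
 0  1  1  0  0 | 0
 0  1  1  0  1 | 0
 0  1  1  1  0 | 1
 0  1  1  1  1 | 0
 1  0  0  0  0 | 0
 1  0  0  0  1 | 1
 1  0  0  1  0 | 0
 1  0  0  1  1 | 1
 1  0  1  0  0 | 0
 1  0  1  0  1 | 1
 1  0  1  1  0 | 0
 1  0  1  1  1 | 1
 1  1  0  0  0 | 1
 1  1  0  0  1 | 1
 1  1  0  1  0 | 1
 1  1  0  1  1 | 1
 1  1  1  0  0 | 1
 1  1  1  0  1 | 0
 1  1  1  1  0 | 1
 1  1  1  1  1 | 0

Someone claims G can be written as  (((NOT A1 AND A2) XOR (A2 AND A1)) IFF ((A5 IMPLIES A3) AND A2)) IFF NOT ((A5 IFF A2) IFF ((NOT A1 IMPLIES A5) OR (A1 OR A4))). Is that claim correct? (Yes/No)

Yes

Test each input against both G and the formula:
  A1=0, A2=0, A3=0, A4=0, A5=0: formula gives 1, G = 1 ✓
  A1=0, A2=0, A3=0, A4=0, A5=1: formula gives 1, G = 1 ✓
  A1=0, A2=0, A3=0, A4=1, A5=0: formula gives 0, G = 0 ✓
  A1=0, A2=0, A3=0, A4=1, A5=1: formula gives 1, G = 1 ✓
  … (the remaining 28 rows also agree.)
Every row agrees, so the formula is equivalent.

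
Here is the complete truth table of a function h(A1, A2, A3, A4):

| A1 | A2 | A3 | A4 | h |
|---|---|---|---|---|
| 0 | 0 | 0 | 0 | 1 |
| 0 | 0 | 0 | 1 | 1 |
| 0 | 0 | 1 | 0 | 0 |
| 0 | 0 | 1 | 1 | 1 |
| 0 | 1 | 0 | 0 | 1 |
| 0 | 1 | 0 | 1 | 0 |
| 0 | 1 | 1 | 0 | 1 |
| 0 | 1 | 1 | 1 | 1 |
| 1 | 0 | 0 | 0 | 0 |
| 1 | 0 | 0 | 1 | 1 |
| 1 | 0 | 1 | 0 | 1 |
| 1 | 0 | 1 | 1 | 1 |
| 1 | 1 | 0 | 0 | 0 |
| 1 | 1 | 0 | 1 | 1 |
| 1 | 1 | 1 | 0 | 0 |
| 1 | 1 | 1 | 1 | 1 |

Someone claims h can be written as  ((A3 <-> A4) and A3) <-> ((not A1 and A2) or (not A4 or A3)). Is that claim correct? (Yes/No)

Test each input against both h and the formula:
  A1=0, A2=0, A3=0, A4=0: formula gives 0, but h = 1 ✗
Since they disagree at (0,0,0,0), the expression is not a correct formula for h.

No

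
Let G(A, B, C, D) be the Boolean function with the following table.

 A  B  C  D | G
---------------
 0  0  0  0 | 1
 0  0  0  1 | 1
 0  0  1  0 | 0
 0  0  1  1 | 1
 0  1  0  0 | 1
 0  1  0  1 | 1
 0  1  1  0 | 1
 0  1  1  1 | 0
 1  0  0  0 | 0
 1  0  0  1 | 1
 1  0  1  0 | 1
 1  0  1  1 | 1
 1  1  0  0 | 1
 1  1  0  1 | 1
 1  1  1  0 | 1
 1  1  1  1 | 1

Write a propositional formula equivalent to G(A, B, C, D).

G is 0 on only 3 rows — (0,0,1,0), (0,1,1,1), (1,0,0,0). Writing each as a minterm (¬A·¬B·C·¬D, ¬A·B·C·D, A·¬B·¬C·¬D) and OR-ing them characterizes exactly where G=0, so G is the negation of that disjunction.

G(A, B, C, D) = ~(((((~A & ~B) & C) & ~D) | (((~A & B) & C) & D)) | (((A & ~B) & ~C) & ~D))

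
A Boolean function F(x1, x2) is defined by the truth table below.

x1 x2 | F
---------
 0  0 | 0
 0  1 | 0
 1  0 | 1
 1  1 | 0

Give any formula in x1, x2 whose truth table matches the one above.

1 only at (1,0): x1 AND NOT x2.

F(x1, x2) = x1 · x2'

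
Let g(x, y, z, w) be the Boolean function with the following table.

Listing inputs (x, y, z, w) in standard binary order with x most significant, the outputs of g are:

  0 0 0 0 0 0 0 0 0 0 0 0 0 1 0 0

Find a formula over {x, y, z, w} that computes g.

g is 1 on exactly one input, (1,1,0,1), whose minterm is x·y·¬z·w. So g is just that conjunction.

g(x, y, z, w) = ((x AND y) AND NOT z) AND w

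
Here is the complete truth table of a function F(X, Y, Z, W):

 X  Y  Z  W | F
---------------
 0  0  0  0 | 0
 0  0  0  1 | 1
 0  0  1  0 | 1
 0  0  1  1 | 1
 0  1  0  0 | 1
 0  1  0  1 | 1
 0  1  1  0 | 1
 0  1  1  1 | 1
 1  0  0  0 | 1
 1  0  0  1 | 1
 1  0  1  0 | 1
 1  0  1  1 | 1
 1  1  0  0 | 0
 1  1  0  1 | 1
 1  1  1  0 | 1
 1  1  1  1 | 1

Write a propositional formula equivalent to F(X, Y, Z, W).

The 0-rows are (0,0,0,0), (1,1,0,0). Take each as a conjunction (¬X·¬Y·¬Z·¬W, X·Y·¬Z·¬W), form their disjunction, and complement — that gives a formula that is 1 everywhere F is.

F(X, Y, Z, W) = ((((X' · Y') · Z') · W') + (((X · Y) · Z') · W'))'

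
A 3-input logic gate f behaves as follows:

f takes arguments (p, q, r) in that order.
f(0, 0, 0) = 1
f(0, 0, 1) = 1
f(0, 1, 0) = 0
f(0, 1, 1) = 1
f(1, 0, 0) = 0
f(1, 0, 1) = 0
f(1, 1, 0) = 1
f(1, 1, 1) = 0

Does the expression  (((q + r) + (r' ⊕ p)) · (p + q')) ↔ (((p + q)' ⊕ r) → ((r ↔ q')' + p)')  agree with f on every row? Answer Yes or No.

Evaluate (((q + r) + (r' ⊕ p)) · (p + q')) ↔ (((p + q)' ⊕ r) → ((r ↔ q')' + p)') on each row and compare to f:
  p=0, q=0, r=0: formula gives 0, but f = 1 ✗
Since they disagree at (0,0,0), the expression is not a correct formula for f.

No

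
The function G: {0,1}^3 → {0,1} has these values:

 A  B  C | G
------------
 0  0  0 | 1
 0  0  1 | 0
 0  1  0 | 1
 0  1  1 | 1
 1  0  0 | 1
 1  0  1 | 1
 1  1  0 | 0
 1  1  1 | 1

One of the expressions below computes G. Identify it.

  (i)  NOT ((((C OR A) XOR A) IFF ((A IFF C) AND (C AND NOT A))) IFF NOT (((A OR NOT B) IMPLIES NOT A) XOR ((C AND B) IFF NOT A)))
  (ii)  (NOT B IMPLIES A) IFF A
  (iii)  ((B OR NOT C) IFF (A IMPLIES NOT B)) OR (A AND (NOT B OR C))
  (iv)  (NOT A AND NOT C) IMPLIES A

iii

(i) fails at (1,1,0): the formula yields 1, G is 0.
(ii) fails at (0,0,1): the formula yields 1, G is 0.
(iv) fails at (0,0,0): the formula yields 0, G is 1.
(iii) is the remaining candidate, and it agrees with G on all 8 inputs.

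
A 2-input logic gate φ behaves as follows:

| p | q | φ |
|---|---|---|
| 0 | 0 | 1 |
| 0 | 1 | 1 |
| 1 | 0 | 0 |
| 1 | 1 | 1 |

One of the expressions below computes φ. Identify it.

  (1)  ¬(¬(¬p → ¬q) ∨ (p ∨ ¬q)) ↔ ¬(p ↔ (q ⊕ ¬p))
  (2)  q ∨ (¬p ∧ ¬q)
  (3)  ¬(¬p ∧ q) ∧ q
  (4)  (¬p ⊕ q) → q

(1) fails at (0,0): the formula yields 0, φ is 1.
(3) fails at (0,0): the formula yields 0, φ is 1.
(4) fails at (0,0): the formula yields 0, φ is 1.
Only (2) survives; checking it on all 4 rows confirms it matches φ.

2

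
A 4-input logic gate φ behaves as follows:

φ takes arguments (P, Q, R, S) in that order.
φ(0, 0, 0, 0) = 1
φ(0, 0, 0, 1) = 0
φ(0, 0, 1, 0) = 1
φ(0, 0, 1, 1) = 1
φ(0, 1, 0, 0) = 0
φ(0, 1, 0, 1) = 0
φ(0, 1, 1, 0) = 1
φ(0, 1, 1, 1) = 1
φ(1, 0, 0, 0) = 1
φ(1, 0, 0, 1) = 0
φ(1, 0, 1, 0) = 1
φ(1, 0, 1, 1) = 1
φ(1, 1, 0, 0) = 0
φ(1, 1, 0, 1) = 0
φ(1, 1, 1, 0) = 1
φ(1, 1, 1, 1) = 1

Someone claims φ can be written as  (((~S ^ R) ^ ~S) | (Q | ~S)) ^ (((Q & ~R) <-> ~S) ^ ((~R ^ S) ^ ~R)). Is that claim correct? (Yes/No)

Test each input against both φ and the formula:
  P=0, Q=0, R=0, S=0: formula gives 1, φ = 1 ✓
  P=0, Q=0, R=0, S=1: formula gives 0, φ = 0 ✓
  P=0, Q=0, R=1, S=0: formula gives 1, φ = 1 ✓
  P=0, Q=0, R=1, S=1: formula gives 1, φ = 1 ✓
  …and likewise for the remaining 12 rows.
All 16 rows match — the expression computes φ exactly.

Yes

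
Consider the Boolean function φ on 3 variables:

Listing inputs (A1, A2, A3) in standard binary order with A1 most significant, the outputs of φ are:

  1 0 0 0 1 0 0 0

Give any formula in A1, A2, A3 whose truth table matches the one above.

φ(A1, A2, A3) = ((~A1 & ~A2) & ~A3) | ((A1 & ~A2) & ~A3)

Collect the rows where φ=1 — (0,0,0), (1,0,0) — and write one minterm per row: ¬A1·¬A2·¬A3, A1·¬A2·¬A3. Their union (logical OR) reproduces the table exactly.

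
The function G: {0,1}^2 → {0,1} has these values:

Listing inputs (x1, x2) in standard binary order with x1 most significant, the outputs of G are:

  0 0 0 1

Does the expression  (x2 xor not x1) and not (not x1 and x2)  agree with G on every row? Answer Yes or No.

Evaluate (x2 xor not x1) and not (not x1 and x2) on each row and compare to G:
  x1=0, x2=0: formula gives 1, but G = 0 ✗
Row (0,0) is a counterexample, so the formula is not equivalent to G.

No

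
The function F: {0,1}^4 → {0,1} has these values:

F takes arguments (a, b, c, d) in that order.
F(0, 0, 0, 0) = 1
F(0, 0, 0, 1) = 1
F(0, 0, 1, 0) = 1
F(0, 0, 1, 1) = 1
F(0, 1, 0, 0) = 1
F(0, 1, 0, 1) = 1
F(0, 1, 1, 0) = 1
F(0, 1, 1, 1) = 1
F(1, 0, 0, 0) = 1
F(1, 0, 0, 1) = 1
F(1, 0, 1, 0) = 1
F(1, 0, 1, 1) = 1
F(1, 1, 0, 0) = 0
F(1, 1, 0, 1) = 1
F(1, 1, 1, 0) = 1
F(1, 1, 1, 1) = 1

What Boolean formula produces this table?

Only row (1,1,0,0) gives 0. So F is 1 everywhere except there — the complement of the minterm a·b·¬c·¬d.

F(a, b, c, d) = not (((a and b) and not c) and not d)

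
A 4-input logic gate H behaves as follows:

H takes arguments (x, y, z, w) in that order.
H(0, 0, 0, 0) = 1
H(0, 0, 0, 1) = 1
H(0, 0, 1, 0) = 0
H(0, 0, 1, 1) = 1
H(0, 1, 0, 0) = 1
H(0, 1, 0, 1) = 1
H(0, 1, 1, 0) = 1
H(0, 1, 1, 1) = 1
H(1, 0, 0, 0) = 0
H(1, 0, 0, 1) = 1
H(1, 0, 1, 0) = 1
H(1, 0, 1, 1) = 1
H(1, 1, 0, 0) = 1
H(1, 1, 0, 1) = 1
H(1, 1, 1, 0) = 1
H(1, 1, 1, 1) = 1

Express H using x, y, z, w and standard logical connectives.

H(x, y, z, w) = ¬((((¬x ∧ ¬y) ∧ z) ∧ ¬w) ∨ (((x ∧ ¬y) ∧ ¬z) ∧ ¬w))

H is 0 on only 2 rows — (0,0,1,0), (1,0,0,0). Writing each as a minterm (¬x·¬y·z·¬w, x·¬y·¬z·¬w) and OR-ing them characterizes exactly where H=0, so H is the negation of that disjunction.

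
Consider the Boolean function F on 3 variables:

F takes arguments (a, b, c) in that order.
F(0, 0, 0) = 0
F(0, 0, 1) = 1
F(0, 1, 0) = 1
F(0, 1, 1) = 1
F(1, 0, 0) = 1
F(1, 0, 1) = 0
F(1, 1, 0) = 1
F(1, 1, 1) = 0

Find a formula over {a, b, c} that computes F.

There are just 3 zero rows: (0,0,0), (1,0,1), (1,1,1). Their minterms are ¬a·¬b·¬c, a·¬b·c, a·b·c; the OR of those covers precisely the 0-outputs, and negating it yields F.

F(a, b, c) = NOT ((((NOT a AND NOT b) AND NOT c) OR ((a AND NOT b) AND c)) OR ((a AND b) AND c))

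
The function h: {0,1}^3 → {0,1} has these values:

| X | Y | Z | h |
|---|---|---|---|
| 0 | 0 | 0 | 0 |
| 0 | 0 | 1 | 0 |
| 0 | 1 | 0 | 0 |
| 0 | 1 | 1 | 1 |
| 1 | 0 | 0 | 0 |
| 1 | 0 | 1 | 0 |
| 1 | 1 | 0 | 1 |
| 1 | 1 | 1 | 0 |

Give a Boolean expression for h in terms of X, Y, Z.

h(X, Y, Z) = ((NOT X AND Y) AND Z) OR ((X AND Y) AND NOT Z)

Collect the rows where h=1 — (0,1,1), (1,1,0) — and write one minterm per row: ¬X·Y·Z, X·Y·¬Z. Their union (logical OR) reproduces the table exactly.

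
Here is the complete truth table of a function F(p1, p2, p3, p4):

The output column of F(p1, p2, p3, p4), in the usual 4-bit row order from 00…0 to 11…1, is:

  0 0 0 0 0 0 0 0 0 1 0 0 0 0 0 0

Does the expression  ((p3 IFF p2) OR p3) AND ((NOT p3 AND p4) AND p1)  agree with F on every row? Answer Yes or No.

Yes

Evaluate ((p3 IFF p2) OR p3) AND ((NOT p3 AND p4) AND p1) on each row and compare to F:
  p1=0, p2=0, p3=0, p4=0: formula gives 0, F = 0 ✓
  p1=0, p2=0, p3=0, p4=1: formula gives 0, F = 0 ✓
  p1=0, p2=0, p3=1, p4=0: formula gives 0, F = 0 ✓
  p1=0, p2=0, p3=1, p4=1: formula gives 0, F = 0 ✓
  …and likewise for the remaining 12 rows.
All 16 rows match — the expression computes F exactly.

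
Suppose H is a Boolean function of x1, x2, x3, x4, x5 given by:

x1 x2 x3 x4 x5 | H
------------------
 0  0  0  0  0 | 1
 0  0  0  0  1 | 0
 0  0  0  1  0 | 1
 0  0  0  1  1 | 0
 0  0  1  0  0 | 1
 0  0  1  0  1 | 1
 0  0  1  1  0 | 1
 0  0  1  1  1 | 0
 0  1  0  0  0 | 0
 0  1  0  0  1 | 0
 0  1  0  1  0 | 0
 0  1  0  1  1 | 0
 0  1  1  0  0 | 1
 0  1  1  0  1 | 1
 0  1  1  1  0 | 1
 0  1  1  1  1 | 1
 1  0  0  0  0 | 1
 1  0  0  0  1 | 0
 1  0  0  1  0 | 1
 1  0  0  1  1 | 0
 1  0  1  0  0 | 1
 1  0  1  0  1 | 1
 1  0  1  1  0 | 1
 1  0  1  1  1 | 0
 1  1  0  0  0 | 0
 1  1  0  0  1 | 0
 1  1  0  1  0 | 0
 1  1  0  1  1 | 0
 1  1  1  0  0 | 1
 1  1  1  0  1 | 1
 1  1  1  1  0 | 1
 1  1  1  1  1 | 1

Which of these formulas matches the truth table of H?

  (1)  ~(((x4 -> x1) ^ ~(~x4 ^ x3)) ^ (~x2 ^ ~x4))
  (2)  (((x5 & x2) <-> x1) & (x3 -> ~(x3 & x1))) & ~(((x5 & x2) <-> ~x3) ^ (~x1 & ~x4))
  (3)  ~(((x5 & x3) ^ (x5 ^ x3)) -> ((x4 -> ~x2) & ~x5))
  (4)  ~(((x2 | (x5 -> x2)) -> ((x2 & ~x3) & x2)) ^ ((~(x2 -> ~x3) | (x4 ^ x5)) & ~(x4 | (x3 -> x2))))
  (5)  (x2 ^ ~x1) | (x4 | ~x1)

4

(1): at (0,0,0,0,0) it gives 0, but H = 1 — eliminated.
(2): at (0,0,0,0,0) it gives 0, but H = 1 — eliminated.
(3): at (0,0,0,0,0) it gives 0, but H = 1 — eliminated.
(5): at (0,0,0,0,1) it gives 1, but H = 0 — eliminated.
(4) is the remaining candidate, and it agrees with H on all 32 inputs.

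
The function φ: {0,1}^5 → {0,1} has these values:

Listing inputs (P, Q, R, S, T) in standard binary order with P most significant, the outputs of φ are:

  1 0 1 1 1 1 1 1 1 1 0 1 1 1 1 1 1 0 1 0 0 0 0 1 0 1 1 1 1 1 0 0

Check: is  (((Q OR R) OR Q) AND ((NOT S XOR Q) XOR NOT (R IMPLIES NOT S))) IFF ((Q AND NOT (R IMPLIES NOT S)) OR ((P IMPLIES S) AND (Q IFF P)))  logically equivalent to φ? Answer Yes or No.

No

Test each input against both φ and the formula:
  P=0, Q=0, R=0, S=0, T=0: formula gives 0, but φ = 1 ✗
Since they disagree at (0,0,0,0,0), the expression is not a correct formula for φ.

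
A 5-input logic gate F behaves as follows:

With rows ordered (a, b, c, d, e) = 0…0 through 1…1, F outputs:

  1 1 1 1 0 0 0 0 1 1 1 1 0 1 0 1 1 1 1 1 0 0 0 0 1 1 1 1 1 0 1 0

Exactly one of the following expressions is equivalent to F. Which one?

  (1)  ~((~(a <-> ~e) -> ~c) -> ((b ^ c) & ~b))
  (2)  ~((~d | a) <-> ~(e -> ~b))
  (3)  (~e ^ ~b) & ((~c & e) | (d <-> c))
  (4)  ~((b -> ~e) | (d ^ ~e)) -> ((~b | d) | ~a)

(2) disagrees with F on (0,0,0,1,0) (formula → 0, table → 1); rule it out.
(3) disagrees with F on (0,0,0,0,0) (formula → 0, table → 1); rule it out.
(4) disagrees with F on (0,0,1,0,0) (formula → 1, table → 0); rule it out.
(1) is the remaining candidate, and it agrees with F on all 32 inputs.

1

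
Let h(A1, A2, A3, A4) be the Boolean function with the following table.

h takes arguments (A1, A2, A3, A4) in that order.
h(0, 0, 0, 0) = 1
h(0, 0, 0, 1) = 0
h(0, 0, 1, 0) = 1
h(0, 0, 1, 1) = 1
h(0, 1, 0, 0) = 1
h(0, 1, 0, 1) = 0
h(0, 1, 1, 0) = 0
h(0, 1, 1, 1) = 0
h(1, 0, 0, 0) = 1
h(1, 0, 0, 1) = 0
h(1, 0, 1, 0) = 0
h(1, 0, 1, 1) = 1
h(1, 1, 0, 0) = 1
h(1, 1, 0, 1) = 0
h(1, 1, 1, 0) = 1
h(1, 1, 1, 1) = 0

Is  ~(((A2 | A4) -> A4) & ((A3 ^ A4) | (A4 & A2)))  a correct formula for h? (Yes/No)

Evaluate ~(((A2 | A4) -> A4) & ((A3 ^ A4) | (A4 & A2))) on each row and compare to h:
  A1=0, A2=0, A3=0, A4=0: formula gives 1, h = 1 ✓
  A1=0, A2=0, A3=0, A4=1: formula gives 0, h = 0 ✓
  A1=0, A2=0, A3=1, A4=0: formula gives 0, but h = 1 ✗
A single disagreement suffices: at (0,0,1,0) they differ, so the formula does not compute h.

No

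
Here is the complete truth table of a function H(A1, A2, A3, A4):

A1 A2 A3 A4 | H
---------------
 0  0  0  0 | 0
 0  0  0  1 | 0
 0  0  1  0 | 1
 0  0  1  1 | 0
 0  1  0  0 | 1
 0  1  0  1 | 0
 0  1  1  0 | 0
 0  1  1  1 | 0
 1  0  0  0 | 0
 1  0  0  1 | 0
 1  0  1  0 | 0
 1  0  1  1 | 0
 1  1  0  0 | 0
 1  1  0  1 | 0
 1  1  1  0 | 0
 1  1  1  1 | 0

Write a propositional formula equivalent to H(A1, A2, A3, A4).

The 1-rows are (0,0,1,0), (0,1,0,0). Each contributes one minterm — ¬A1·¬A2·A3·¬A4; ¬A1·A2·¬A3·¬A4 — and their disjunction is a sum-of-products form of H.

H(A1, A2, A3, A4) = (((A1' · A2') · A3) · A4') + (((A1' · A2) · A3') · A4')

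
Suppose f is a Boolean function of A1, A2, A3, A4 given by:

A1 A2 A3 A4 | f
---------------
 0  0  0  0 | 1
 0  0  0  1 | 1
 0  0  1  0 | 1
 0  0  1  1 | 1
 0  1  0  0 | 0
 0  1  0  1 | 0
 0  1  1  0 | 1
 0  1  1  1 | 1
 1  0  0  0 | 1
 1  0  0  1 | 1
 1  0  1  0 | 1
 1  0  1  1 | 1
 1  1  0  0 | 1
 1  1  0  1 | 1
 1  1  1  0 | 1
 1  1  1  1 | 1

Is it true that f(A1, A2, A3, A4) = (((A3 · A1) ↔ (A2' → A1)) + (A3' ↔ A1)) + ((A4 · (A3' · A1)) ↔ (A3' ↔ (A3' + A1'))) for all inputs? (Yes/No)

Yes

Test each input against both f and the formula:
  A1=0, A2=0, A3=0, A4=0: formula gives 1, f = 1 ✓
  A1=0, A2=0, A3=0, A4=1: formula gives 1, f = 1 ✓
  A1=0, A2=0, A3=1, A4=0: formula gives 1, f = 1 ✓
  A1=0, A2=0, A3=1, A4=1: formula gives 1, f = 1 ✓
  …and likewise for the remaining 12 rows.
All 16 rows match — the expression computes f exactly.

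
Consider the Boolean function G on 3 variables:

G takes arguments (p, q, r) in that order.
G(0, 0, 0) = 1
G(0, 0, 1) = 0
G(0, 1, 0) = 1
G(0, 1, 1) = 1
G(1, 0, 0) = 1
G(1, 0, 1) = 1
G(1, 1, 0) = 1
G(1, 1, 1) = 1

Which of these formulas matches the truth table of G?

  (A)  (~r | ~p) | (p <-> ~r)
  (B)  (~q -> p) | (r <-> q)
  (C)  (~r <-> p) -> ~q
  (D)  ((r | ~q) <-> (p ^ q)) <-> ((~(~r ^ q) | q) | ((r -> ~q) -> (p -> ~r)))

(A) fails at (0,0,1): the formula yields 1, G is 0.
(C) fails at (0,0,1): the formula yields 1, G is 0.
(D) fails at (0,0,0): the formula yields 0, G is 1.
(B) is the remaining candidate, and it agrees with G on all 8 inputs.

B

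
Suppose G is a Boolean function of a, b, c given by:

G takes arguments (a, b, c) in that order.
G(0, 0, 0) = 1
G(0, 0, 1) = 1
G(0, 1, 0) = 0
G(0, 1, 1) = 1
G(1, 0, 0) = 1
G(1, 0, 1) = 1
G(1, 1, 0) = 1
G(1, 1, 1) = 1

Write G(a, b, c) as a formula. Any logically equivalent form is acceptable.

G(a, b, c) = ((a' · b) · c')'

G is 0 on exactly one input, (0,1,0), whose minterm is ¬a·b·¬c. So G is the negation of that single conjunction.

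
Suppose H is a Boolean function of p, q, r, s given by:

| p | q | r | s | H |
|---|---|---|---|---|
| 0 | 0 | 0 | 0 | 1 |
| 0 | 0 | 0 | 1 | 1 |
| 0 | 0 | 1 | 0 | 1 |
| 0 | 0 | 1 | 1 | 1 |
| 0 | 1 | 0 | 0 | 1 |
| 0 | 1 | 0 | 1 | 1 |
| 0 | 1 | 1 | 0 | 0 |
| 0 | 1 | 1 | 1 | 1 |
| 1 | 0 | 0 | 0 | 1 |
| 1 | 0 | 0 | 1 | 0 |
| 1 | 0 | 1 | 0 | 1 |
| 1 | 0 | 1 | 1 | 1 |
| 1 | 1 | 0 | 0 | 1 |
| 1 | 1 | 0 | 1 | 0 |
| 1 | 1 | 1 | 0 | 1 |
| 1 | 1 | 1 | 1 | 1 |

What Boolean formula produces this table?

H is 0 on only 3 rows — (0,1,1,0), (1,0,0,1), (1,1,0,1). Writing each as a minterm (¬p·q·r·¬s, p·¬q·¬r·s, p·q·¬r·s) and OR-ing them characterizes exactly where H=0, so H is the negation of that disjunction.

H(p, q, r, s) = NOT (((((NOT p AND q) AND r) AND NOT s) OR (((p AND NOT q) AND NOT r) AND s)) OR (((p AND q) AND NOT r) AND s))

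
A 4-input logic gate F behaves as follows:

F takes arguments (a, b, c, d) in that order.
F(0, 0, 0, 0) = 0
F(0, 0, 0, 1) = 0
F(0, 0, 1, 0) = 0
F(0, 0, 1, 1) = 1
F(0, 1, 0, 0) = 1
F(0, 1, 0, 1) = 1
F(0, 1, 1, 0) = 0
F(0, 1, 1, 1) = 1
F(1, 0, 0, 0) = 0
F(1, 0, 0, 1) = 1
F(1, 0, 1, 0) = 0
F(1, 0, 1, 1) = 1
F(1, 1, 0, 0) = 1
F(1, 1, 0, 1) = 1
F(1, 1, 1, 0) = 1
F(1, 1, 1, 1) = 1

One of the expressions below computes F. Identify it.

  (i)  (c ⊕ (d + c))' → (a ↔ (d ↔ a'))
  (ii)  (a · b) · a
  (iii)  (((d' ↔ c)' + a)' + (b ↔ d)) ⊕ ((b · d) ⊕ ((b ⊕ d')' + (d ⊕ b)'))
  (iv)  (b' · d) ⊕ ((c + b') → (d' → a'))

iii

(i) fails at (0,0,0,0): the formula yields 1, F is 0.
(ii) fails at (0,0,1,1): the formula yields 0, F is 1.
(iv) fails at (0,0,0,0): the formula yields 1, F is 0.
(iii) is the remaining candidate, and it agrees with F on all 16 inputs.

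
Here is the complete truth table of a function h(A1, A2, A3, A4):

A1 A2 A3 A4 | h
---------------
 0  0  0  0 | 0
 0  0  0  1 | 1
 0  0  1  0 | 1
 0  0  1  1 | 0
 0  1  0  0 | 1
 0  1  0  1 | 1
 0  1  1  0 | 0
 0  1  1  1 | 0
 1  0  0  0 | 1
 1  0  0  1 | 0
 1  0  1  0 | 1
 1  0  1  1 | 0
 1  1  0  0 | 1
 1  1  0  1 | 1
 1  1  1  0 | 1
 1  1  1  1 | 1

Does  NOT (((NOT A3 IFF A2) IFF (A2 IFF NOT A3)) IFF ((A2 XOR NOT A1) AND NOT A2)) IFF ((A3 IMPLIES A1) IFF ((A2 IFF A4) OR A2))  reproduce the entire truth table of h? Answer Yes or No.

Yes

Evaluate NOT (((NOT A3 IFF A2) IFF (A2 IFF NOT A3)) IFF ((A2 XOR NOT A1) AND NOT A2)) IFF ((A3 IMPLIES A1) IFF ((A2 IFF A4) OR A2)) on each row and compare to h:
  A1=0, A2=0, A3=0, A4=0: formula gives 0, h = 0 ✓
  A1=0, A2=0, A3=0, A4=1: formula gives 1, h = 1 ✓
  A1=0, A2=0, A3=1, A4=0: formula gives 1, h = 1 ✓
  A1=0, A2=0, A3=1, A4=1: formula gives 0, h = 0 ✓
  …and likewise for the remaining 12 rows.
No disagreement on any input; they are logically equivalent.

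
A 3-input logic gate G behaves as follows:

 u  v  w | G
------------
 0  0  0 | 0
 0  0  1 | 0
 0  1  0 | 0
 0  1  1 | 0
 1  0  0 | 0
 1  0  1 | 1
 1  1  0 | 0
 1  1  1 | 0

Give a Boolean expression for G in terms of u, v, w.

G(u, v, w) = (u & ~v) & w

Only row (1,0,1) gives 1. That row's minterm u·¬v·w is G directly.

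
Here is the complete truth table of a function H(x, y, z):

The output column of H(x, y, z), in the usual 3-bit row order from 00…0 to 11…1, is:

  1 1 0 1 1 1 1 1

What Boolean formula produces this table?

H(x, y, z) = ¬((¬x ∧ y) ∧ ¬z)

H is 0 on exactly one input, (0,1,0), whose minterm is ¬x·y·¬z. So H is the negation of that single conjunction.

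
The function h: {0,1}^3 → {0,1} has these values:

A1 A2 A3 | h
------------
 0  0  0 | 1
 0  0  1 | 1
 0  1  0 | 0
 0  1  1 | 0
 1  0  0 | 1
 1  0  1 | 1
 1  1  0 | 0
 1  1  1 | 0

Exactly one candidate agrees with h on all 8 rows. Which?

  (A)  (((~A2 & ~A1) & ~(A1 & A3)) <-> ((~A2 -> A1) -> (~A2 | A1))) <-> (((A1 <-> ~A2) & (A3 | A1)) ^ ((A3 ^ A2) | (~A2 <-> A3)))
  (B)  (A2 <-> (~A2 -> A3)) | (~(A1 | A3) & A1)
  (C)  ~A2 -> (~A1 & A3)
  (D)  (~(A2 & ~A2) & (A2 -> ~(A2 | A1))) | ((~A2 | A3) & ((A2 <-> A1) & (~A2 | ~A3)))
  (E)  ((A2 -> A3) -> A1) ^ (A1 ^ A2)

D

(A): at (0,0,0) it gives 0, but h = 1 — eliminated.
(B): at (0,0,1) it gives 0, but h = 1 — eliminated.
(C): at (0,0,0) it gives 0, but h = 1 — eliminated.
(E): at (0,0,0) it gives 0, but h = 1 — eliminated.
Only (D) survives; checking it on all 8 rows confirms it matches h.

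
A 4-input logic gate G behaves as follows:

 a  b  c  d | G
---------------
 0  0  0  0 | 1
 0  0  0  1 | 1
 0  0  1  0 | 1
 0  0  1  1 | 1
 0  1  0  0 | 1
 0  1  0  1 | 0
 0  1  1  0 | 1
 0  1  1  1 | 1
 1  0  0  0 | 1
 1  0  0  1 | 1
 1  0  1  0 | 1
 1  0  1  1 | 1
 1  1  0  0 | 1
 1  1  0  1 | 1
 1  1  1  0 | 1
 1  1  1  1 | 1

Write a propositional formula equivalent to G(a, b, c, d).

G(a, b, c, d) = NOT (((NOT a AND b) AND NOT c) AND d)

G is 0 on exactly one input, (0,1,0,1), whose minterm is ¬a·b·¬c·d. So G is the negation of that single conjunction.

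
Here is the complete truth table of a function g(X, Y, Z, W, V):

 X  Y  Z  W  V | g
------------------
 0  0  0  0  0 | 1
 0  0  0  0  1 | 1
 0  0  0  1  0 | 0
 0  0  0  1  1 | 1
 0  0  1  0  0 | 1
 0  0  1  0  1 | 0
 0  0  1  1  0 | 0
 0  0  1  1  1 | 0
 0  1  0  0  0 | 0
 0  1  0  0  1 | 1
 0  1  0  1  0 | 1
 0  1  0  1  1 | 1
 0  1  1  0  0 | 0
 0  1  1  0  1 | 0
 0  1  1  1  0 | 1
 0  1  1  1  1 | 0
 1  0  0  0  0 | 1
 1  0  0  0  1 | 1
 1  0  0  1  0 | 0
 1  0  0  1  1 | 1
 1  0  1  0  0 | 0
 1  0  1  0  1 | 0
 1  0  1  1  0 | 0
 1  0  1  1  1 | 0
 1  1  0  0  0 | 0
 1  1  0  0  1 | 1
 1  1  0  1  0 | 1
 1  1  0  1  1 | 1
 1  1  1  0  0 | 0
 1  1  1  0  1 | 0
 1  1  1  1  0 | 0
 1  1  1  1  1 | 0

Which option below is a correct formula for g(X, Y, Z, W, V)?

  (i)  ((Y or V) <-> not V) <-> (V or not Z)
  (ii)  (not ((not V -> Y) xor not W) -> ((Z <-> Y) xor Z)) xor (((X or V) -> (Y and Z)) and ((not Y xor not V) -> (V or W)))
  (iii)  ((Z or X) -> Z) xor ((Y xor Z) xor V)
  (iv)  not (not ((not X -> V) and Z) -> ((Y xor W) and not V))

iv

(i) disagrees with g on (0,0,0,0,0) (formula → 0, table → 1); rule it out.
(ii) disagrees with g on (0,0,0,0,0) (formula → 0, table → 1); rule it out.
(iii) disagrees with g on (0,0,0,0,1) (formula → 0, table → 1); rule it out.
That leaves (iv). Evaluating it on every row reproduces the table of g exactly.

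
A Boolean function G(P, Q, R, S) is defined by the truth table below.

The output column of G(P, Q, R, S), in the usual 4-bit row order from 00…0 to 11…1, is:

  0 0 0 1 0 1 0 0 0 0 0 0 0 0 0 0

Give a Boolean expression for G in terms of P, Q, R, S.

G(P, Q, R, S) = (((P' · Q') · R) · S) + (((P' · Q) · R') · S)

The 1-rows are (0,0,1,1), (0,1,0,1). Each contributes one minterm — ¬P·¬Q·R·S; ¬P·Q·¬R·S — and their disjunction is a sum-of-products form of G.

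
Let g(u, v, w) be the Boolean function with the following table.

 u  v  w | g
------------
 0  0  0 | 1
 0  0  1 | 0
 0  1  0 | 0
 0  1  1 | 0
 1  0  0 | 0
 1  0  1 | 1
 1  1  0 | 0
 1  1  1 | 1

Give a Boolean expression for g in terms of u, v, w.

g(u, v, w) = (((u' · v') · w') + ((u · v') · w)) + ((u · v) · w)

Collect the rows where g=1 — (0,0,0), (1,0,1), (1,1,1) — and write one minterm per row: ¬u·¬v·¬w, u·¬v·w, u·v·w. Their union (logical OR) reproduces the table exactly.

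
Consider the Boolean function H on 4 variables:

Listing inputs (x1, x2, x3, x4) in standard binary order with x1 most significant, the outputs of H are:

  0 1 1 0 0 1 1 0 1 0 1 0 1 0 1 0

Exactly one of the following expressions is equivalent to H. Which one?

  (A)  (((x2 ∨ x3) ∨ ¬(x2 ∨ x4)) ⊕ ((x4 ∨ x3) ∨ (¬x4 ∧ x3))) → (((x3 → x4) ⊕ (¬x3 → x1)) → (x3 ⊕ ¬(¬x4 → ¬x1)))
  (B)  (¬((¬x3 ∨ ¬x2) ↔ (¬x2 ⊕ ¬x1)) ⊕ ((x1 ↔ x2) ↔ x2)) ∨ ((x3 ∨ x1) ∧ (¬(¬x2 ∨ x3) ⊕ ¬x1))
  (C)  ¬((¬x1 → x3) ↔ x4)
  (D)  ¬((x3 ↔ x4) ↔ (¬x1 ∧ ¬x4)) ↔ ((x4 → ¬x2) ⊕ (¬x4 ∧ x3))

C

(A) disagrees with H on (0,0,0,1) (formula → 0, table → 1); rule it out.
(B) disagrees with H on (0,0,0,0) (formula → 1, table → 0); rule it out.
(D) disagrees with H on (0,0,0,1) (formula → 0, table → 1); rule it out.
(C) is the remaining candidate, and it agrees with H on all 16 inputs.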